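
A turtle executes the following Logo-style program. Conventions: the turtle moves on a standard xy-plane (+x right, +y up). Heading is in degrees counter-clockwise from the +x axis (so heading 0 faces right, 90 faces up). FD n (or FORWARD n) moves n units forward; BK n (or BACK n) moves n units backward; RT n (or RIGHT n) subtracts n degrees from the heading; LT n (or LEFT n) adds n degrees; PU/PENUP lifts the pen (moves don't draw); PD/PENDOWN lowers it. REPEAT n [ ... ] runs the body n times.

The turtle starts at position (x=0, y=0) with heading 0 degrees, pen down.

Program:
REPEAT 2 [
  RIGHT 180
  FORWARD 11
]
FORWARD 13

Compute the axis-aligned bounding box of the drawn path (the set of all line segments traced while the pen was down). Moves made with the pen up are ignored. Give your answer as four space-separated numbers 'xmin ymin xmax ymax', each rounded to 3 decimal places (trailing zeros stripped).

Executing turtle program step by step:
Start: pos=(0,0), heading=0, pen down
REPEAT 2 [
  -- iteration 1/2 --
  RT 180: heading 0 -> 180
  FD 11: (0,0) -> (-11,0) [heading=180, draw]
  -- iteration 2/2 --
  RT 180: heading 180 -> 0
  FD 11: (-11,0) -> (0,0) [heading=0, draw]
]
FD 13: (0,0) -> (13,0) [heading=0, draw]
Final: pos=(13,0), heading=0, 3 segment(s) drawn

Segment endpoints: x in {-11, 0, 13}, y in {0, 0, 0, 0}
xmin=-11, ymin=0, xmax=13, ymax=0

Answer: -11 0 13 0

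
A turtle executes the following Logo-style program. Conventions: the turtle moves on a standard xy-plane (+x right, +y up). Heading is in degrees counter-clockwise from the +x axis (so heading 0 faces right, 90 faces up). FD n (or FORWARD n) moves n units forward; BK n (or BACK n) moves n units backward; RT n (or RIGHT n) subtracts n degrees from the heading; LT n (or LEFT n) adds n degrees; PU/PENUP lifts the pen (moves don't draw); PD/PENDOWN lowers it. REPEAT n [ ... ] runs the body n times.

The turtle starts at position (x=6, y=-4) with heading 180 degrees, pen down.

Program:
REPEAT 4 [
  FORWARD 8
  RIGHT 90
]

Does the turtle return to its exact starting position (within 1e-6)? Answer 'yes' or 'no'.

Executing turtle program step by step:
Start: pos=(6,-4), heading=180, pen down
REPEAT 4 [
  -- iteration 1/4 --
  FD 8: (6,-4) -> (-2,-4) [heading=180, draw]
  RT 90: heading 180 -> 90
  -- iteration 2/4 --
  FD 8: (-2,-4) -> (-2,4) [heading=90, draw]
  RT 90: heading 90 -> 0
  -- iteration 3/4 --
  FD 8: (-2,4) -> (6,4) [heading=0, draw]
  RT 90: heading 0 -> 270
  -- iteration 4/4 --
  FD 8: (6,4) -> (6,-4) [heading=270, draw]
  RT 90: heading 270 -> 180
]
Final: pos=(6,-4), heading=180, 4 segment(s) drawn

Start position: (6, -4)
Final position: (6, -4)
Distance = 0; < 1e-6 -> CLOSED

Answer: yes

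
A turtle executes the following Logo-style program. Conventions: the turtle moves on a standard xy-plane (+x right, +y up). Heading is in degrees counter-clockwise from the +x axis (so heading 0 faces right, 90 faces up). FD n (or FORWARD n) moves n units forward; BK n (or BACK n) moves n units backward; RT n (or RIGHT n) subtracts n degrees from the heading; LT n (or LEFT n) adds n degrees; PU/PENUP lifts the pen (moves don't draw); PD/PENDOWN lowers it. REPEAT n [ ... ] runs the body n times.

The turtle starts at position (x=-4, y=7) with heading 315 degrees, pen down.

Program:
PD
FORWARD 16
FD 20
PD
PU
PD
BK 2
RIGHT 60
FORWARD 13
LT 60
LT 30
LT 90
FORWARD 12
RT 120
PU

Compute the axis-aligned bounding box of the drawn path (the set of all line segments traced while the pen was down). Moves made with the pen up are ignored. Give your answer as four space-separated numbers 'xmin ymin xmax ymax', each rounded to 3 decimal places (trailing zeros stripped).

Answer: -4 -29.599 21.456 7

Derivation:
Executing turtle program step by step:
Start: pos=(-4,7), heading=315, pen down
PD: pen down
FD 16: (-4,7) -> (7.314,-4.314) [heading=315, draw]
FD 20: (7.314,-4.314) -> (21.456,-18.456) [heading=315, draw]
PD: pen down
PU: pen up
PD: pen down
BK 2: (21.456,-18.456) -> (20.042,-17.042) [heading=315, draw]
RT 60: heading 315 -> 255
FD 13: (20.042,-17.042) -> (16.677,-29.599) [heading=255, draw]
LT 60: heading 255 -> 315
LT 30: heading 315 -> 345
LT 90: heading 345 -> 75
FD 12: (16.677,-29.599) -> (19.783,-18.008) [heading=75, draw]
RT 120: heading 75 -> 315
PU: pen up
Final: pos=(19.783,-18.008), heading=315, 5 segment(s) drawn

Segment endpoints: x in {-4, 7.314, 16.677, 19.783, 20.042, 21.456}, y in {-29.599, -18.456, -18.008, -17.042, -4.314, 7}
xmin=-4, ymin=-29.599, xmax=21.456, ymax=7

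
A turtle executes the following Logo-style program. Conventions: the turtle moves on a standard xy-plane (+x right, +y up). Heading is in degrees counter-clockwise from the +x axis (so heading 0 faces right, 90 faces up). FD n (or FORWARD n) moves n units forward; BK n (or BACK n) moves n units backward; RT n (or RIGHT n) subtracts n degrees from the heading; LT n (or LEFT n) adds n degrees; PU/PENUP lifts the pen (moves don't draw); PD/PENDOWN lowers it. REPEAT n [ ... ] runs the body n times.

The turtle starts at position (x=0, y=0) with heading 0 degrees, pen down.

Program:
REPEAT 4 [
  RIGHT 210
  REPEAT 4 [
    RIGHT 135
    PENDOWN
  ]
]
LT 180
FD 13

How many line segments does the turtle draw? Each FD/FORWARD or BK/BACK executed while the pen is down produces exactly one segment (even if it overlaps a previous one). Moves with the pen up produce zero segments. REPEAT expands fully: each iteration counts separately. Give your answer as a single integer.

Answer: 1

Derivation:
Executing turtle program step by step:
Start: pos=(0,0), heading=0, pen down
REPEAT 4 [
  -- iteration 1/4 --
  RT 210: heading 0 -> 150
  REPEAT 4 [
    -- iteration 1/4 --
    RT 135: heading 150 -> 15
    PD: pen down
    -- iteration 2/4 --
    RT 135: heading 15 -> 240
    PD: pen down
    -- iteration 3/4 --
    RT 135: heading 240 -> 105
    PD: pen down
    -- iteration 4/4 --
    RT 135: heading 105 -> 330
    PD: pen down
  ]
  -- iteration 2/4 --
  RT 210: heading 330 -> 120
  REPEAT 4 [
    -- iteration 1/4 --
    RT 135: heading 120 -> 345
    PD: pen down
    -- iteration 2/4 --
    RT 135: heading 345 -> 210
    PD: pen down
    -- iteration 3/4 --
    RT 135: heading 210 -> 75
    PD: pen down
    -- iteration 4/4 --
    RT 135: heading 75 -> 300
    PD: pen down
  ]
  -- iteration 3/4 --
  RT 210: heading 300 -> 90
  REPEAT 4 [
    -- iteration 1/4 --
    RT 135: heading 90 -> 315
    PD: pen down
    -- iteration 2/4 --
    RT 135: heading 315 -> 180
    PD: pen down
    -- iteration 3/4 --
    RT 135: heading 180 -> 45
    PD: pen down
    -- iteration 4/4 --
    RT 135: heading 45 -> 270
    PD: pen down
  ]
  -- iteration 4/4 --
  RT 210: heading 270 -> 60
  REPEAT 4 [
    -- iteration 1/4 --
    RT 135: heading 60 -> 285
    PD: pen down
    -- iteration 2/4 --
    RT 135: heading 285 -> 150
    PD: pen down
    -- iteration 3/4 --
    RT 135: heading 150 -> 15
    PD: pen down
    -- iteration 4/4 --
    RT 135: heading 15 -> 240
    PD: pen down
  ]
]
LT 180: heading 240 -> 60
FD 13: (0,0) -> (6.5,11.258) [heading=60, draw]
Final: pos=(6.5,11.258), heading=60, 1 segment(s) drawn
Segments drawn: 1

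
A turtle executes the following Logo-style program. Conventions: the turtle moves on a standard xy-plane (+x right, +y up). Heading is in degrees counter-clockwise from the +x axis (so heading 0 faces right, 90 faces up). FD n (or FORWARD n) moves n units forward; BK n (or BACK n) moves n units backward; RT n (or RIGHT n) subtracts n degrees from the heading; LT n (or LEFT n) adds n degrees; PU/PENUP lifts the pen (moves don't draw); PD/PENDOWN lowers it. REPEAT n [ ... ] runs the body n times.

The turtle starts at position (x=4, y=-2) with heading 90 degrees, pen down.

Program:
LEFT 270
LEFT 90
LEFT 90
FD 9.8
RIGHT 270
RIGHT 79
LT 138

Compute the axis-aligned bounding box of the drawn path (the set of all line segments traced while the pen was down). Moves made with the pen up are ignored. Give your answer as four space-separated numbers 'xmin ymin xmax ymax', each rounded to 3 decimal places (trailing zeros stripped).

Executing turtle program step by step:
Start: pos=(4,-2), heading=90, pen down
LT 270: heading 90 -> 0
LT 90: heading 0 -> 90
LT 90: heading 90 -> 180
FD 9.8: (4,-2) -> (-5.8,-2) [heading=180, draw]
RT 270: heading 180 -> 270
RT 79: heading 270 -> 191
LT 138: heading 191 -> 329
Final: pos=(-5.8,-2), heading=329, 1 segment(s) drawn

Segment endpoints: x in {-5.8, 4}, y in {-2, -2}
xmin=-5.8, ymin=-2, xmax=4, ymax=-2

Answer: -5.8 -2 4 -2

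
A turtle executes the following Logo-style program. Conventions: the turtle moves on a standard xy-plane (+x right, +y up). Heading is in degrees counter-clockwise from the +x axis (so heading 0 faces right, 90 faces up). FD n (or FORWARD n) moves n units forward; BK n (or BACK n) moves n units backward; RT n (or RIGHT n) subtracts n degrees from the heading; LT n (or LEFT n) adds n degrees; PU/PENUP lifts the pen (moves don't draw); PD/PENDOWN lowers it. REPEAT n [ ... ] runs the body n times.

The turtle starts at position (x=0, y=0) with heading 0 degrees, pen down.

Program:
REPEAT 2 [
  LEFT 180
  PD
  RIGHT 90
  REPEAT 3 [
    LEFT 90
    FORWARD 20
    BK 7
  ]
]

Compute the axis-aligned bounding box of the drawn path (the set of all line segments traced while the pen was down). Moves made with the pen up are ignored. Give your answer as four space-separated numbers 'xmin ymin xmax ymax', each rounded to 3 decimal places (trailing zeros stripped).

Executing turtle program step by step:
Start: pos=(0,0), heading=0, pen down
REPEAT 2 [
  -- iteration 1/2 --
  LT 180: heading 0 -> 180
  PD: pen down
  RT 90: heading 180 -> 90
  REPEAT 3 [
    -- iteration 1/3 --
    LT 90: heading 90 -> 180
    FD 20: (0,0) -> (-20,0) [heading=180, draw]
    BK 7: (-20,0) -> (-13,0) [heading=180, draw]
    -- iteration 2/3 --
    LT 90: heading 180 -> 270
    FD 20: (-13,0) -> (-13,-20) [heading=270, draw]
    BK 7: (-13,-20) -> (-13,-13) [heading=270, draw]
    -- iteration 3/3 --
    LT 90: heading 270 -> 0
    FD 20: (-13,-13) -> (7,-13) [heading=0, draw]
    BK 7: (7,-13) -> (0,-13) [heading=0, draw]
  ]
  -- iteration 2/2 --
  LT 180: heading 0 -> 180
  PD: pen down
  RT 90: heading 180 -> 90
  REPEAT 3 [
    -- iteration 1/3 --
    LT 90: heading 90 -> 180
    FD 20: (0,-13) -> (-20,-13) [heading=180, draw]
    BK 7: (-20,-13) -> (-13,-13) [heading=180, draw]
    -- iteration 2/3 --
    LT 90: heading 180 -> 270
    FD 20: (-13,-13) -> (-13,-33) [heading=270, draw]
    BK 7: (-13,-33) -> (-13,-26) [heading=270, draw]
    -- iteration 3/3 --
    LT 90: heading 270 -> 0
    FD 20: (-13,-26) -> (7,-26) [heading=0, draw]
    BK 7: (7,-26) -> (0,-26) [heading=0, draw]
  ]
]
Final: pos=(0,-26), heading=0, 12 segment(s) drawn

Segment endpoints: x in {-20, -13, -13, -13, -13, -13, 0, 0, 0, 7, 7}, y in {-33, -26, -26, -26, -20, -13, -13, -13, -13, -13, 0, 0, 0}
xmin=-20, ymin=-33, xmax=7, ymax=0

Answer: -20 -33 7 0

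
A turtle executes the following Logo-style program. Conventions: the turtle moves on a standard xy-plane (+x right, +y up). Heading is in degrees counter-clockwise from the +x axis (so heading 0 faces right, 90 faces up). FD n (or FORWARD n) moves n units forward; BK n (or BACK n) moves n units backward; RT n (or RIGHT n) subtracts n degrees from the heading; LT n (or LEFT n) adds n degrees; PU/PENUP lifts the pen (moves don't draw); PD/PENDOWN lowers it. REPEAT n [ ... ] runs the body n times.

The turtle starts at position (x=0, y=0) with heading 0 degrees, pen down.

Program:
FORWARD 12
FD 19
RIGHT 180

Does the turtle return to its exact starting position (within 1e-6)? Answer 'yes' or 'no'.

Executing turtle program step by step:
Start: pos=(0,0), heading=0, pen down
FD 12: (0,0) -> (12,0) [heading=0, draw]
FD 19: (12,0) -> (31,0) [heading=0, draw]
RT 180: heading 0 -> 180
Final: pos=(31,0), heading=180, 2 segment(s) drawn

Start position: (0, 0)
Final position: (31, 0)
Distance = 31; >= 1e-6 -> NOT closed

Answer: no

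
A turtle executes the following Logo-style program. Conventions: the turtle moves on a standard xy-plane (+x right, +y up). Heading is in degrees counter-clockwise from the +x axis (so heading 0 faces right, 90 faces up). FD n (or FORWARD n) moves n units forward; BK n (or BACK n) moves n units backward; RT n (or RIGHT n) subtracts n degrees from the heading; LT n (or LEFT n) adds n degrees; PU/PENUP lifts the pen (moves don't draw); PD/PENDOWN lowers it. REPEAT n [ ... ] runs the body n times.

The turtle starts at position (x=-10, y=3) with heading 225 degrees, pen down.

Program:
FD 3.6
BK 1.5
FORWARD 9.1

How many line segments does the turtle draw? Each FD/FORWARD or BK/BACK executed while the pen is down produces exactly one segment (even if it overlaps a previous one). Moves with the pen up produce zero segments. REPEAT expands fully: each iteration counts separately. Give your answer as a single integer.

Answer: 3

Derivation:
Executing turtle program step by step:
Start: pos=(-10,3), heading=225, pen down
FD 3.6: (-10,3) -> (-12.546,0.454) [heading=225, draw]
BK 1.5: (-12.546,0.454) -> (-11.485,1.515) [heading=225, draw]
FD 9.1: (-11.485,1.515) -> (-17.92,-4.92) [heading=225, draw]
Final: pos=(-17.92,-4.92), heading=225, 3 segment(s) drawn
Segments drawn: 3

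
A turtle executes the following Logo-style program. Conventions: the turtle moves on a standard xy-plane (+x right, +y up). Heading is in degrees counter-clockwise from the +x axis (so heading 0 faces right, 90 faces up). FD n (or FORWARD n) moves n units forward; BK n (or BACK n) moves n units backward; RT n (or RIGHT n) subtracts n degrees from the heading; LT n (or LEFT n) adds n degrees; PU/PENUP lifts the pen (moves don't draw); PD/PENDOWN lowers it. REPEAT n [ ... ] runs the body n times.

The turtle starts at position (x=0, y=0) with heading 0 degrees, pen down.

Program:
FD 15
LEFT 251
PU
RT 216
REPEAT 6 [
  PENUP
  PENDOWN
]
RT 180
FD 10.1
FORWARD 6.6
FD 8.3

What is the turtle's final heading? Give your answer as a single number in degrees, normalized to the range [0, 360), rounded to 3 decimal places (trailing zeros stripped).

Answer: 215

Derivation:
Executing turtle program step by step:
Start: pos=(0,0), heading=0, pen down
FD 15: (0,0) -> (15,0) [heading=0, draw]
LT 251: heading 0 -> 251
PU: pen up
RT 216: heading 251 -> 35
REPEAT 6 [
  -- iteration 1/6 --
  PU: pen up
  PD: pen down
  -- iteration 2/6 --
  PU: pen up
  PD: pen down
  -- iteration 3/6 --
  PU: pen up
  PD: pen down
  -- iteration 4/6 --
  PU: pen up
  PD: pen down
  -- iteration 5/6 --
  PU: pen up
  PD: pen down
  -- iteration 6/6 --
  PU: pen up
  PD: pen down
]
RT 180: heading 35 -> 215
FD 10.1: (15,0) -> (6.727,-5.793) [heading=215, draw]
FD 6.6: (6.727,-5.793) -> (1.32,-9.579) [heading=215, draw]
FD 8.3: (1.32,-9.579) -> (-5.479,-14.339) [heading=215, draw]
Final: pos=(-5.479,-14.339), heading=215, 4 segment(s) drawn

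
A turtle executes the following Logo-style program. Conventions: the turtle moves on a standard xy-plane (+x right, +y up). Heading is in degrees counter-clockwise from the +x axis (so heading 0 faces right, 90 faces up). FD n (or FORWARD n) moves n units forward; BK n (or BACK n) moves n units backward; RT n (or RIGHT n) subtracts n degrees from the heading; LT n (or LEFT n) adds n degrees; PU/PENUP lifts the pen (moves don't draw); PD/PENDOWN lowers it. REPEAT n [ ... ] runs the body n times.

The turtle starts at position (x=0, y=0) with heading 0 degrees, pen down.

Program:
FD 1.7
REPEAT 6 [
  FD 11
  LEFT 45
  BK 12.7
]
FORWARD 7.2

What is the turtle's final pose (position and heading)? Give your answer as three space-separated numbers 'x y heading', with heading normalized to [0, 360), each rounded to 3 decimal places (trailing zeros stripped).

Executing turtle program step by step:
Start: pos=(0,0), heading=0, pen down
FD 1.7: (0,0) -> (1.7,0) [heading=0, draw]
REPEAT 6 [
  -- iteration 1/6 --
  FD 11: (1.7,0) -> (12.7,0) [heading=0, draw]
  LT 45: heading 0 -> 45
  BK 12.7: (12.7,0) -> (3.72,-8.98) [heading=45, draw]
  -- iteration 2/6 --
  FD 11: (3.72,-8.98) -> (11.498,-1.202) [heading=45, draw]
  LT 45: heading 45 -> 90
  BK 12.7: (11.498,-1.202) -> (11.498,-13.902) [heading=90, draw]
  -- iteration 3/6 --
  FD 11: (11.498,-13.902) -> (11.498,-2.902) [heading=90, draw]
  LT 45: heading 90 -> 135
  BK 12.7: (11.498,-2.902) -> (20.478,-11.882) [heading=135, draw]
  -- iteration 4/6 --
  FD 11: (20.478,-11.882) -> (12.7,-4.104) [heading=135, draw]
  LT 45: heading 135 -> 180
  BK 12.7: (12.7,-4.104) -> (25.4,-4.104) [heading=180, draw]
  -- iteration 5/6 --
  FD 11: (25.4,-4.104) -> (14.4,-4.104) [heading=180, draw]
  LT 45: heading 180 -> 225
  BK 12.7: (14.4,-4.104) -> (23.38,4.876) [heading=225, draw]
  -- iteration 6/6 --
  FD 11: (23.38,4.876) -> (15.602,-2.902) [heading=225, draw]
  LT 45: heading 225 -> 270
  BK 12.7: (15.602,-2.902) -> (15.602,9.798) [heading=270, draw]
]
FD 7.2: (15.602,9.798) -> (15.602,2.598) [heading=270, draw]
Final: pos=(15.602,2.598), heading=270, 14 segment(s) drawn

Answer: 15.602 2.598 270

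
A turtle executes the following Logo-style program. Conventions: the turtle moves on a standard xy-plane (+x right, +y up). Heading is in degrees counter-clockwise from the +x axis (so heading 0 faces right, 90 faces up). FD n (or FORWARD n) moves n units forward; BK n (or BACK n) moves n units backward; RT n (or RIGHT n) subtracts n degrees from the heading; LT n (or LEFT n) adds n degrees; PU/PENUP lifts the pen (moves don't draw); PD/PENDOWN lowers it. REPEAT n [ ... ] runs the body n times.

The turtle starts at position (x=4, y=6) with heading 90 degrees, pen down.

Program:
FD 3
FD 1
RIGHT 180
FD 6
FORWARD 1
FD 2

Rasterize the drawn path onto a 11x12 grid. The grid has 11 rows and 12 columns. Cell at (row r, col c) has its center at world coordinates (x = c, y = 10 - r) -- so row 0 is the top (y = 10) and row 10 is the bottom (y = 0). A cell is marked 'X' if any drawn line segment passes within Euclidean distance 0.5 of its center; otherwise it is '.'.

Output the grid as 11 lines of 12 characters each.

Segment 0: (4,6) -> (4,9)
Segment 1: (4,9) -> (4,10)
Segment 2: (4,10) -> (4,4)
Segment 3: (4,4) -> (4,3)
Segment 4: (4,3) -> (4,1)

Answer: ....X.......
....X.......
....X.......
....X.......
....X.......
....X.......
....X.......
....X.......
....X.......
....X.......
............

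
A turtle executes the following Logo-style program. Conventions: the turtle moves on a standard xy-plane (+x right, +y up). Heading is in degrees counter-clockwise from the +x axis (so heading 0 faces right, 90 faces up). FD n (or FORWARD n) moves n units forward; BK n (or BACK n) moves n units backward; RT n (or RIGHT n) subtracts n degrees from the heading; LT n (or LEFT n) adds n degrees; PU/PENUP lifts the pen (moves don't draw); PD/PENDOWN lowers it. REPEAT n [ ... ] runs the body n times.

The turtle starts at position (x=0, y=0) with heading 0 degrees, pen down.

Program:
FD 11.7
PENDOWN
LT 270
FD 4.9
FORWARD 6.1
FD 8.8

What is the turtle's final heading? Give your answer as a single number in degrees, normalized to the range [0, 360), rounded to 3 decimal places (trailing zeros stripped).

Answer: 270

Derivation:
Executing turtle program step by step:
Start: pos=(0,0), heading=0, pen down
FD 11.7: (0,0) -> (11.7,0) [heading=0, draw]
PD: pen down
LT 270: heading 0 -> 270
FD 4.9: (11.7,0) -> (11.7,-4.9) [heading=270, draw]
FD 6.1: (11.7,-4.9) -> (11.7,-11) [heading=270, draw]
FD 8.8: (11.7,-11) -> (11.7,-19.8) [heading=270, draw]
Final: pos=(11.7,-19.8), heading=270, 4 segment(s) drawn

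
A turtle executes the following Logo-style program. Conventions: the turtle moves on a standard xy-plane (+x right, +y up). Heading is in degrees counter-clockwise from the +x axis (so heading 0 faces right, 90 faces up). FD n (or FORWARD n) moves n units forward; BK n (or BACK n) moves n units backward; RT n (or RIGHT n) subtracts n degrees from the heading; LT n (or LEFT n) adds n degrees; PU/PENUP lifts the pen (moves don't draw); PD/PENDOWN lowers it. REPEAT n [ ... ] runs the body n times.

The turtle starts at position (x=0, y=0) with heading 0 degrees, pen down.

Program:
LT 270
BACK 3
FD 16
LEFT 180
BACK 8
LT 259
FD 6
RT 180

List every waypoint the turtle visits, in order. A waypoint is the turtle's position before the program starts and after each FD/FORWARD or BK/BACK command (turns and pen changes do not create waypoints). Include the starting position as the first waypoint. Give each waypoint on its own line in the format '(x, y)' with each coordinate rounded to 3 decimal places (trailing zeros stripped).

Executing turtle program step by step:
Start: pos=(0,0), heading=0, pen down
LT 270: heading 0 -> 270
BK 3: (0,0) -> (0,3) [heading=270, draw]
FD 16: (0,3) -> (0,-13) [heading=270, draw]
LT 180: heading 270 -> 90
BK 8: (0,-13) -> (0,-21) [heading=90, draw]
LT 259: heading 90 -> 349
FD 6: (0,-21) -> (5.89,-22.145) [heading=349, draw]
RT 180: heading 349 -> 169
Final: pos=(5.89,-22.145), heading=169, 4 segment(s) drawn
Waypoints (5 total):
(0, 0)
(0, 3)
(0, -13)
(0, -21)
(5.89, -22.145)

Answer: (0, 0)
(0, 3)
(0, -13)
(0, -21)
(5.89, -22.145)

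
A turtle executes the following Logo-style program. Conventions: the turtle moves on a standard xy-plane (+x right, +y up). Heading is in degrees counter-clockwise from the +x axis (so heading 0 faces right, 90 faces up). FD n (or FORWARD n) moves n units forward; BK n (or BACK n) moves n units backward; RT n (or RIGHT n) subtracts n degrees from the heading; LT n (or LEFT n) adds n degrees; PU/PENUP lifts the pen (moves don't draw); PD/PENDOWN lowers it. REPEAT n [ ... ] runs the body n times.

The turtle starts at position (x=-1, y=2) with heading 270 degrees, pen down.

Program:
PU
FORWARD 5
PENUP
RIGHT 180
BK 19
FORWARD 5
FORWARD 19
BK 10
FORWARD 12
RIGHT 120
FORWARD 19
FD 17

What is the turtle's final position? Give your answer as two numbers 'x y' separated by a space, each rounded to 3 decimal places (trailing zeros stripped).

Executing turtle program step by step:
Start: pos=(-1,2), heading=270, pen down
PU: pen up
FD 5: (-1,2) -> (-1,-3) [heading=270, move]
PU: pen up
RT 180: heading 270 -> 90
BK 19: (-1,-3) -> (-1,-22) [heading=90, move]
FD 5: (-1,-22) -> (-1,-17) [heading=90, move]
FD 19: (-1,-17) -> (-1,2) [heading=90, move]
BK 10: (-1,2) -> (-1,-8) [heading=90, move]
FD 12: (-1,-8) -> (-1,4) [heading=90, move]
RT 120: heading 90 -> 330
FD 19: (-1,4) -> (15.454,-5.5) [heading=330, move]
FD 17: (15.454,-5.5) -> (30.177,-14) [heading=330, move]
Final: pos=(30.177,-14), heading=330, 0 segment(s) drawn

Answer: 30.177 -14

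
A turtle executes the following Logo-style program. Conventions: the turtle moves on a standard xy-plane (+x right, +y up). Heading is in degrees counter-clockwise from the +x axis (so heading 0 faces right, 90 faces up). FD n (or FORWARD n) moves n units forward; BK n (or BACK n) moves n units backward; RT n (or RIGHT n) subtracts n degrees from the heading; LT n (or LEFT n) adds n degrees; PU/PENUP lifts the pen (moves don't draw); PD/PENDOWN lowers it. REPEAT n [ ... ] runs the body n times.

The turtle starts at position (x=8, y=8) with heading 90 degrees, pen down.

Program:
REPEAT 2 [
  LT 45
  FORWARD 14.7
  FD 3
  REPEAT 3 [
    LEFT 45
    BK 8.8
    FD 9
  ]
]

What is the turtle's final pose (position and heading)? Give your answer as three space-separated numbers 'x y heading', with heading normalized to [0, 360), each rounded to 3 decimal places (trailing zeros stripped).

Executing turtle program step by step:
Start: pos=(8,8), heading=90, pen down
REPEAT 2 [
  -- iteration 1/2 --
  LT 45: heading 90 -> 135
  FD 14.7: (8,8) -> (-2.394,18.394) [heading=135, draw]
  FD 3: (-2.394,18.394) -> (-4.516,20.516) [heading=135, draw]
  REPEAT 3 [
    -- iteration 1/3 --
    LT 45: heading 135 -> 180
    BK 8.8: (-4.516,20.516) -> (4.284,20.516) [heading=180, draw]
    FD 9: (4.284,20.516) -> (-4.716,20.516) [heading=180, draw]
    -- iteration 2/3 --
    LT 45: heading 180 -> 225
    BK 8.8: (-4.716,20.516) -> (1.507,26.738) [heading=225, draw]
    FD 9: (1.507,26.738) -> (-4.857,20.374) [heading=225, draw]
    -- iteration 3/3 --
    LT 45: heading 225 -> 270
    BK 8.8: (-4.857,20.374) -> (-4.857,29.174) [heading=270, draw]
    FD 9: (-4.857,29.174) -> (-4.857,20.174) [heading=270, draw]
  ]
  -- iteration 2/2 --
  LT 45: heading 270 -> 315
  FD 14.7: (-4.857,20.174) -> (5.537,9.78) [heading=315, draw]
  FD 3: (5.537,9.78) -> (7.659,7.659) [heading=315, draw]
  REPEAT 3 [
    -- iteration 1/3 --
    LT 45: heading 315 -> 0
    BK 8.8: (7.659,7.659) -> (-1.141,7.659) [heading=0, draw]
    FD 9: (-1.141,7.659) -> (7.859,7.659) [heading=0, draw]
    -- iteration 2/3 --
    LT 45: heading 0 -> 45
    BK 8.8: (7.859,7.659) -> (1.636,1.436) [heading=45, draw]
    FD 9: (1.636,1.436) -> (8,7.8) [heading=45, draw]
    -- iteration 3/3 --
    LT 45: heading 45 -> 90
    BK 8.8: (8,7.8) -> (8,-1) [heading=90, draw]
    FD 9: (8,-1) -> (8,8) [heading=90, draw]
  ]
]
Final: pos=(8,8), heading=90, 16 segment(s) drawn

Answer: 8 8 90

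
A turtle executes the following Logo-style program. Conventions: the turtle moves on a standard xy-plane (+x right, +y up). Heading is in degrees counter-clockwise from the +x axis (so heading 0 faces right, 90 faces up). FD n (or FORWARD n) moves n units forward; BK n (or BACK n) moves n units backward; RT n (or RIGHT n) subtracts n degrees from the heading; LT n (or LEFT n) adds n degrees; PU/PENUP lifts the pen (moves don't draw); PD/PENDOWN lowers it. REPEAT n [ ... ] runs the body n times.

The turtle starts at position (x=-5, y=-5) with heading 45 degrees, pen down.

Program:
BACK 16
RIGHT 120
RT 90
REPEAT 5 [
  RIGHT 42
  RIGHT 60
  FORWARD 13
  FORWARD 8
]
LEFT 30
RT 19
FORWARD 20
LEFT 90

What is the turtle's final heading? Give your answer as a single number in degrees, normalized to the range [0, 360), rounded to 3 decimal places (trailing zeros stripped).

Answer: 146

Derivation:
Executing turtle program step by step:
Start: pos=(-5,-5), heading=45, pen down
BK 16: (-5,-5) -> (-16.314,-16.314) [heading=45, draw]
RT 120: heading 45 -> 285
RT 90: heading 285 -> 195
REPEAT 5 [
  -- iteration 1/5 --
  RT 42: heading 195 -> 153
  RT 60: heading 153 -> 93
  FD 13: (-16.314,-16.314) -> (-16.994,-3.332) [heading=93, draw]
  FD 8: (-16.994,-3.332) -> (-17.413,4.658) [heading=93, draw]
  -- iteration 2/5 --
  RT 42: heading 93 -> 51
  RT 60: heading 51 -> 351
  FD 13: (-17.413,4.658) -> (-4.573,2.624) [heading=351, draw]
  FD 8: (-4.573,2.624) -> (3.329,1.372) [heading=351, draw]
  -- iteration 3/5 --
  RT 42: heading 351 -> 309
  RT 60: heading 309 -> 249
  FD 13: (3.329,1.372) -> (-1.33,-10.764) [heading=249, draw]
  FD 8: (-1.33,-10.764) -> (-4.197,-18.233) [heading=249, draw]
  -- iteration 4/5 --
  RT 42: heading 249 -> 207
  RT 60: heading 207 -> 147
  FD 13: (-4.197,-18.233) -> (-15.1,-11.152) [heading=147, draw]
  FD 8: (-15.1,-11.152) -> (-21.809,-6.795) [heading=147, draw]
  -- iteration 5/5 --
  RT 42: heading 147 -> 105
  RT 60: heading 105 -> 45
  FD 13: (-21.809,-6.795) -> (-12.617,2.397) [heading=45, draw]
  FD 8: (-12.617,2.397) -> (-6.96,8.054) [heading=45, draw]
]
LT 30: heading 45 -> 75
RT 19: heading 75 -> 56
FD 20: (-6.96,8.054) -> (4.224,24.635) [heading=56, draw]
LT 90: heading 56 -> 146
Final: pos=(4.224,24.635), heading=146, 12 segment(s) drawn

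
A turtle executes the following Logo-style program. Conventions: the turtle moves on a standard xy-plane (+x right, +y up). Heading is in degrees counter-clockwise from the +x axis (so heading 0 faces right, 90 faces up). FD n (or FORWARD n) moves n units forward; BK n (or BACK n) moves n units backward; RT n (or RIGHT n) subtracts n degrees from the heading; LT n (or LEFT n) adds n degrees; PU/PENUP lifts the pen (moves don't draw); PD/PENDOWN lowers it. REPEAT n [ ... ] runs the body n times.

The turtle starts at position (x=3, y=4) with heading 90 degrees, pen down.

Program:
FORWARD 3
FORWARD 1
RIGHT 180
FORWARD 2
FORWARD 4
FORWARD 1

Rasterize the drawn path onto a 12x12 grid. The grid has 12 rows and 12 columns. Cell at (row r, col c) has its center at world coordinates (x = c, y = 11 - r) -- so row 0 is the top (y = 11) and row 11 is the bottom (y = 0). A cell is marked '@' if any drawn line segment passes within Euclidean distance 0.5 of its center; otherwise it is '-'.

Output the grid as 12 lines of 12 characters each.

Segment 0: (3,4) -> (3,7)
Segment 1: (3,7) -> (3,8)
Segment 2: (3,8) -> (3,6)
Segment 3: (3,6) -> (3,2)
Segment 4: (3,2) -> (3,1)

Answer: ------------
------------
------------
---@--------
---@--------
---@--------
---@--------
---@--------
---@--------
---@--------
---@--------
------------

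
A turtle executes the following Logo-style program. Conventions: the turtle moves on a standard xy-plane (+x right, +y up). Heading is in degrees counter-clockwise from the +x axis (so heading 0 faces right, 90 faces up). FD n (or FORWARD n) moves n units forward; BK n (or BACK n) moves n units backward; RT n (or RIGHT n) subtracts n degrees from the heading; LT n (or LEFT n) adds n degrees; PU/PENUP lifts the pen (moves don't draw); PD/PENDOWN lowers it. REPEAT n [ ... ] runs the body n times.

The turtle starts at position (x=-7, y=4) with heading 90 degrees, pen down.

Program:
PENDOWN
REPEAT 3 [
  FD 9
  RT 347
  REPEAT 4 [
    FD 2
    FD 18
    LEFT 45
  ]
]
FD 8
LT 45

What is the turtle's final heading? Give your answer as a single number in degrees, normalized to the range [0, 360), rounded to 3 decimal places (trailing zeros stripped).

Answer: 354

Derivation:
Executing turtle program step by step:
Start: pos=(-7,4), heading=90, pen down
PD: pen down
REPEAT 3 [
  -- iteration 1/3 --
  FD 9: (-7,4) -> (-7,13) [heading=90, draw]
  RT 347: heading 90 -> 103
  REPEAT 4 [
    -- iteration 1/4 --
    FD 2: (-7,13) -> (-7.45,14.949) [heading=103, draw]
    FD 18: (-7.45,14.949) -> (-11.499,32.487) [heading=103, draw]
    LT 45: heading 103 -> 148
    -- iteration 2/4 --
    FD 2: (-11.499,32.487) -> (-13.195,33.547) [heading=148, draw]
    FD 18: (-13.195,33.547) -> (-28.46,43.086) [heading=148, draw]
    LT 45: heading 148 -> 193
    -- iteration 3/4 --
    FD 2: (-28.46,43.086) -> (-30.409,42.636) [heading=193, draw]
    FD 18: (-30.409,42.636) -> (-47.947,38.587) [heading=193, draw]
    LT 45: heading 193 -> 238
    -- iteration 4/4 --
    FD 2: (-47.947,38.587) -> (-49.007,36.891) [heading=238, draw]
    FD 18: (-49.007,36.891) -> (-58.546,21.626) [heading=238, draw]
    LT 45: heading 238 -> 283
  ]
  -- iteration 2/3 --
  FD 9: (-58.546,21.626) -> (-56.521,12.856) [heading=283, draw]
  RT 347: heading 283 -> 296
  REPEAT 4 [
    -- iteration 1/4 --
    FD 2: (-56.521,12.856) -> (-55.644,11.059) [heading=296, draw]
    FD 18: (-55.644,11.059) -> (-47.754,-5.119) [heading=296, draw]
    LT 45: heading 296 -> 341
    -- iteration 2/4 --
    FD 2: (-47.754,-5.119) -> (-45.863,-5.771) [heading=341, draw]
    FD 18: (-45.863,-5.771) -> (-28.843,-11.631) [heading=341, draw]
    LT 45: heading 341 -> 26
    -- iteration 3/4 --
    FD 2: (-28.843,-11.631) -> (-27.046,-10.754) [heading=26, draw]
    FD 18: (-27.046,-10.754) -> (-10.868,-2.863) [heading=26, draw]
    LT 45: heading 26 -> 71
    -- iteration 4/4 --
    FD 2: (-10.868,-2.863) -> (-10.216,-0.972) [heading=71, draw]
    FD 18: (-10.216,-0.972) -> (-4.356,16.047) [heading=71, draw]
    LT 45: heading 71 -> 116
  ]
  -- iteration 3/3 --
  FD 9: (-4.356,16.047) -> (-8.302,24.136) [heading=116, draw]
  RT 347: heading 116 -> 129
  REPEAT 4 [
    -- iteration 1/4 --
    FD 2: (-8.302,24.136) -> (-9.56,25.69) [heading=129, draw]
    FD 18: (-9.56,25.69) -> (-20.888,39.679) [heading=129, draw]
    LT 45: heading 129 -> 174
    -- iteration 2/4 --
    FD 2: (-20.888,39.679) -> (-22.877,39.888) [heading=174, draw]
    FD 18: (-22.877,39.888) -> (-40.778,41.77) [heading=174, draw]
    LT 45: heading 174 -> 219
    -- iteration 3/4 --
    FD 2: (-40.778,41.77) -> (-42.333,40.511) [heading=219, draw]
    FD 18: (-42.333,40.511) -> (-56.321,29.183) [heading=219, draw]
    LT 45: heading 219 -> 264
    -- iteration 4/4 --
    FD 2: (-56.321,29.183) -> (-56.53,27.194) [heading=264, draw]
    FD 18: (-56.53,27.194) -> (-58.412,9.293) [heading=264, draw]
    LT 45: heading 264 -> 309
  ]
]
FD 8: (-58.412,9.293) -> (-53.377,3.076) [heading=309, draw]
LT 45: heading 309 -> 354
Final: pos=(-53.377,3.076), heading=354, 28 segment(s) drawn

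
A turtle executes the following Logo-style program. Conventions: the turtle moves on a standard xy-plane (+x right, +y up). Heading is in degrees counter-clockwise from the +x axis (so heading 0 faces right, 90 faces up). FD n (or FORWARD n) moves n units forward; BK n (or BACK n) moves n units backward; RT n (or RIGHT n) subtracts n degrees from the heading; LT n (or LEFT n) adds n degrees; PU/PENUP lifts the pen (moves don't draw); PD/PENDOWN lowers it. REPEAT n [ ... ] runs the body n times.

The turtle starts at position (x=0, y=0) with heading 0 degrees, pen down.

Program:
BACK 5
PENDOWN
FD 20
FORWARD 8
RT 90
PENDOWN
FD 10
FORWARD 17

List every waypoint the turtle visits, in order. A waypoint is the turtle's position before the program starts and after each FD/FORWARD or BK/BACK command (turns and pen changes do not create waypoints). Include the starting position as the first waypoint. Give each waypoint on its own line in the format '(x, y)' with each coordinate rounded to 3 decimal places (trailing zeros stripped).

Answer: (0, 0)
(-5, 0)
(15, 0)
(23, 0)
(23, -10)
(23, -27)

Derivation:
Executing turtle program step by step:
Start: pos=(0,0), heading=0, pen down
BK 5: (0,0) -> (-5,0) [heading=0, draw]
PD: pen down
FD 20: (-5,0) -> (15,0) [heading=0, draw]
FD 8: (15,0) -> (23,0) [heading=0, draw]
RT 90: heading 0 -> 270
PD: pen down
FD 10: (23,0) -> (23,-10) [heading=270, draw]
FD 17: (23,-10) -> (23,-27) [heading=270, draw]
Final: pos=(23,-27), heading=270, 5 segment(s) drawn
Waypoints (6 total):
(0, 0)
(-5, 0)
(15, 0)
(23, 0)
(23, -10)
(23, -27)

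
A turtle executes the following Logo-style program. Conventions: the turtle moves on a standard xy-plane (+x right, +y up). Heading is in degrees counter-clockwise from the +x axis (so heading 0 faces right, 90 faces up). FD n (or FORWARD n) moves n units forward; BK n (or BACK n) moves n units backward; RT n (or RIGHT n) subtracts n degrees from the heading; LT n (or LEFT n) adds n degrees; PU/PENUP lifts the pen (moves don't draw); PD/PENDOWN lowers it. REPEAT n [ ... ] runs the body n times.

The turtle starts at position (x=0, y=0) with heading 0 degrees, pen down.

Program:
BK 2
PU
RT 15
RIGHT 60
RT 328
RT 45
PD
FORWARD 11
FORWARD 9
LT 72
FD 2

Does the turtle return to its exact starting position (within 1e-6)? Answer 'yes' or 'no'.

Executing turtle program step by step:
Start: pos=(0,0), heading=0, pen down
BK 2: (0,0) -> (-2,0) [heading=0, draw]
PU: pen up
RT 15: heading 0 -> 345
RT 60: heading 345 -> 285
RT 328: heading 285 -> 317
RT 45: heading 317 -> 272
PD: pen down
FD 11: (-2,0) -> (-1.616,-10.993) [heading=272, draw]
FD 9: (-1.616,-10.993) -> (-1.302,-19.988) [heading=272, draw]
LT 72: heading 272 -> 344
FD 2: (-1.302,-19.988) -> (0.621,-20.539) [heading=344, draw]
Final: pos=(0.621,-20.539), heading=344, 4 segment(s) drawn

Start position: (0, 0)
Final position: (0.621, -20.539)
Distance = 20.548; >= 1e-6 -> NOT closed

Answer: no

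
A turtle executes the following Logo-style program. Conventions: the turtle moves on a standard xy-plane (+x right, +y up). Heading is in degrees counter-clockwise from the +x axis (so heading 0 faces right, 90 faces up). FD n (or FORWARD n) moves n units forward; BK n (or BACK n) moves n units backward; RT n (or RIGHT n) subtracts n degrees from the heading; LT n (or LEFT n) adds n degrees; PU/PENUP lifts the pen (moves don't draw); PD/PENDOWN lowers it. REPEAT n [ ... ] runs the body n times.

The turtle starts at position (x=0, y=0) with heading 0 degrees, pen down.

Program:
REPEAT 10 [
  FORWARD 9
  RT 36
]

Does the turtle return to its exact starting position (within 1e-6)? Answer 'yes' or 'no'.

Executing turtle program step by step:
Start: pos=(0,0), heading=0, pen down
REPEAT 10 [
  -- iteration 1/10 --
  FD 9: (0,0) -> (9,0) [heading=0, draw]
  RT 36: heading 0 -> 324
  -- iteration 2/10 --
  FD 9: (9,0) -> (16.281,-5.29) [heading=324, draw]
  RT 36: heading 324 -> 288
  -- iteration 3/10 --
  FD 9: (16.281,-5.29) -> (19.062,-13.85) [heading=288, draw]
  RT 36: heading 288 -> 252
  -- iteration 4/10 --
  FD 9: (19.062,-13.85) -> (16.281,-22.409) [heading=252, draw]
  RT 36: heading 252 -> 216
  -- iteration 5/10 --
  FD 9: (16.281,-22.409) -> (9,-27.699) [heading=216, draw]
  RT 36: heading 216 -> 180
  -- iteration 6/10 --
  FD 9: (9,-27.699) -> (0,-27.699) [heading=180, draw]
  RT 36: heading 180 -> 144
  -- iteration 7/10 --
  FD 9: (0,-27.699) -> (-7.281,-22.409) [heading=144, draw]
  RT 36: heading 144 -> 108
  -- iteration 8/10 --
  FD 9: (-7.281,-22.409) -> (-10.062,-13.85) [heading=108, draw]
  RT 36: heading 108 -> 72
  -- iteration 9/10 --
  FD 9: (-10.062,-13.85) -> (-7.281,-5.29) [heading=72, draw]
  RT 36: heading 72 -> 36
  -- iteration 10/10 --
  FD 9: (-7.281,-5.29) -> (0,0) [heading=36, draw]
  RT 36: heading 36 -> 0
]
Final: pos=(0,0), heading=0, 10 segment(s) drawn

Start position: (0, 0)
Final position: (0, 0)
Distance = 0; < 1e-6 -> CLOSED

Answer: yes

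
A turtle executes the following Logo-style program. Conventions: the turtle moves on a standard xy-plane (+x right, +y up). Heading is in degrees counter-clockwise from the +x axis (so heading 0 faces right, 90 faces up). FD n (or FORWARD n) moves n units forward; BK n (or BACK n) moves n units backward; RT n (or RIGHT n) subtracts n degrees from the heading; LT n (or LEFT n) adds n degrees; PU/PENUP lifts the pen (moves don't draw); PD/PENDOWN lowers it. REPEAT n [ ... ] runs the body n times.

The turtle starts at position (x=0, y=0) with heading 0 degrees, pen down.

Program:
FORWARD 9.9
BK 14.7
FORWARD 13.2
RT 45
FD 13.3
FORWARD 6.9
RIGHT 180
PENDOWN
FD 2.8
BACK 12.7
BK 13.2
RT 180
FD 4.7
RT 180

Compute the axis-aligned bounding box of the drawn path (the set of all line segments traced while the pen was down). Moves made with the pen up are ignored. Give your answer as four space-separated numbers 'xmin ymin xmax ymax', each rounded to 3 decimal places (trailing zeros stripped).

Executing turtle program step by step:
Start: pos=(0,0), heading=0, pen down
FD 9.9: (0,0) -> (9.9,0) [heading=0, draw]
BK 14.7: (9.9,0) -> (-4.8,0) [heading=0, draw]
FD 13.2: (-4.8,0) -> (8.4,0) [heading=0, draw]
RT 45: heading 0 -> 315
FD 13.3: (8.4,0) -> (17.805,-9.405) [heading=315, draw]
FD 6.9: (17.805,-9.405) -> (22.684,-14.284) [heading=315, draw]
RT 180: heading 315 -> 135
PD: pen down
FD 2.8: (22.684,-14.284) -> (20.704,-12.304) [heading=135, draw]
BK 12.7: (20.704,-12.304) -> (29.684,-21.284) [heading=135, draw]
BK 13.2: (29.684,-21.284) -> (39.018,-30.618) [heading=135, draw]
RT 180: heading 135 -> 315
FD 4.7: (39.018,-30.618) -> (42.341,-33.941) [heading=315, draw]
RT 180: heading 315 -> 135
Final: pos=(42.341,-33.941), heading=135, 9 segment(s) drawn

Segment endpoints: x in {-4.8, 0, 8.4, 9.9, 17.805, 20.704, 22.684, 29.684, 39.018, 42.341}, y in {-33.941, -30.618, -21.284, -14.284, -12.304, -9.405, 0}
xmin=-4.8, ymin=-33.941, xmax=42.341, ymax=0

Answer: -4.8 -33.941 42.341 0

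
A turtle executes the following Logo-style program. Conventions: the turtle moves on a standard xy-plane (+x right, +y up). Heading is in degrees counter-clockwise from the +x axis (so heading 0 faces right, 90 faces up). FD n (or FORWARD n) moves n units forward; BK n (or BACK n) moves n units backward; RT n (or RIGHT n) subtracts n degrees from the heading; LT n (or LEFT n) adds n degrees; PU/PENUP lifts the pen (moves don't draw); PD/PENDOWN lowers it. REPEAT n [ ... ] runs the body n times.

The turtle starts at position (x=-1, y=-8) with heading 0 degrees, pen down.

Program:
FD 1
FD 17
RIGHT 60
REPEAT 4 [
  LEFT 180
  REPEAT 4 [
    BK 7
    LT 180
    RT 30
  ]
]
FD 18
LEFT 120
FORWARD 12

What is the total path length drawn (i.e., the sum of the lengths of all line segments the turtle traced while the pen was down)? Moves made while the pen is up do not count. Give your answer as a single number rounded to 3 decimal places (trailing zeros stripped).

Answer: 160

Derivation:
Executing turtle program step by step:
Start: pos=(-1,-8), heading=0, pen down
FD 1: (-1,-8) -> (0,-8) [heading=0, draw]
FD 17: (0,-8) -> (17,-8) [heading=0, draw]
RT 60: heading 0 -> 300
REPEAT 4 [
  -- iteration 1/4 --
  LT 180: heading 300 -> 120
  REPEAT 4 [
    -- iteration 1/4 --
    BK 7: (17,-8) -> (20.5,-14.062) [heading=120, draw]
    LT 180: heading 120 -> 300
    RT 30: heading 300 -> 270
    -- iteration 2/4 --
    BK 7: (20.5,-14.062) -> (20.5,-7.062) [heading=270, draw]
    LT 180: heading 270 -> 90
    RT 30: heading 90 -> 60
    -- iteration 3/4 --
    BK 7: (20.5,-7.062) -> (17,-13.124) [heading=60, draw]
    LT 180: heading 60 -> 240
    RT 30: heading 240 -> 210
    -- iteration 4/4 --
    BK 7: (17,-13.124) -> (23.062,-9.624) [heading=210, draw]
    LT 180: heading 210 -> 30
    RT 30: heading 30 -> 0
  ]
  -- iteration 2/4 --
  LT 180: heading 0 -> 180
  REPEAT 4 [
    -- iteration 1/4 --
    BK 7: (23.062,-9.624) -> (30.062,-9.624) [heading=180, draw]
    LT 180: heading 180 -> 0
    RT 30: heading 0 -> 330
    -- iteration 2/4 --
    BK 7: (30.062,-9.624) -> (24,-6.124) [heading=330, draw]
    LT 180: heading 330 -> 150
    RT 30: heading 150 -> 120
    -- iteration 3/4 --
    BK 7: (24,-6.124) -> (27.5,-12.187) [heading=120, draw]
    LT 180: heading 120 -> 300
    RT 30: heading 300 -> 270
    -- iteration 4/4 --
    BK 7: (27.5,-12.187) -> (27.5,-5.187) [heading=270, draw]
    LT 180: heading 270 -> 90
    RT 30: heading 90 -> 60
  ]
  -- iteration 3/4 --
  LT 180: heading 60 -> 240
  REPEAT 4 [
    -- iteration 1/4 --
    BK 7: (27.5,-5.187) -> (31,0.876) [heading=240, draw]
    LT 180: heading 240 -> 60
    RT 30: heading 60 -> 30
    -- iteration 2/4 --
    BK 7: (31,0.876) -> (24.938,-2.624) [heading=30, draw]
    LT 180: heading 30 -> 210
    RT 30: heading 210 -> 180
    -- iteration 3/4 --
    BK 7: (24.938,-2.624) -> (31.938,-2.624) [heading=180, draw]
    LT 180: heading 180 -> 0
    RT 30: heading 0 -> 330
    -- iteration 4/4 --
    BK 7: (31.938,-2.624) -> (25.876,0.876) [heading=330, draw]
    LT 180: heading 330 -> 150
    RT 30: heading 150 -> 120
  ]
  -- iteration 4/4 --
  LT 180: heading 120 -> 300
  REPEAT 4 [
    -- iteration 1/4 --
    BK 7: (25.876,0.876) -> (22.376,6.938) [heading=300, draw]
    LT 180: heading 300 -> 120
    RT 30: heading 120 -> 90
    -- iteration 2/4 --
    BK 7: (22.376,6.938) -> (22.376,-0.062) [heading=90, draw]
    LT 180: heading 90 -> 270
    RT 30: heading 270 -> 240
    -- iteration 3/4 --
    BK 7: (22.376,-0.062) -> (25.876,6) [heading=240, draw]
    LT 180: heading 240 -> 60
    RT 30: heading 60 -> 30
    -- iteration 4/4 --
    BK 7: (25.876,6) -> (19.813,2.5) [heading=30, draw]
    LT 180: heading 30 -> 210
    RT 30: heading 210 -> 180
  ]
]
FD 18: (19.813,2.5) -> (1.813,2.5) [heading=180, draw]
LT 120: heading 180 -> 300
FD 12: (1.813,2.5) -> (7.813,-7.892) [heading=300, draw]
Final: pos=(7.813,-7.892), heading=300, 20 segment(s) drawn

Segment lengths:
  seg 1: (-1,-8) -> (0,-8), length = 1
  seg 2: (0,-8) -> (17,-8), length = 17
  seg 3: (17,-8) -> (20.5,-14.062), length = 7
  seg 4: (20.5,-14.062) -> (20.5,-7.062), length = 7
  seg 5: (20.5,-7.062) -> (17,-13.124), length = 7
  seg 6: (17,-13.124) -> (23.062,-9.624), length = 7
  seg 7: (23.062,-9.624) -> (30.062,-9.624), length = 7
  seg 8: (30.062,-9.624) -> (24,-6.124), length = 7
  seg 9: (24,-6.124) -> (27.5,-12.187), length = 7
  seg 10: (27.5,-12.187) -> (27.5,-5.187), length = 7
  seg 11: (27.5,-5.187) -> (31,0.876), length = 7
  seg 12: (31,0.876) -> (24.938,-2.624), length = 7
  seg 13: (24.938,-2.624) -> (31.938,-2.624), length = 7
  seg 14: (31.938,-2.624) -> (25.876,0.876), length = 7
  seg 15: (25.876,0.876) -> (22.376,6.938), length = 7
  seg 16: (22.376,6.938) -> (22.376,-0.062), length = 7
  seg 17: (22.376,-0.062) -> (25.876,6), length = 7
  seg 18: (25.876,6) -> (19.813,2.5), length = 7
  seg 19: (19.813,2.5) -> (1.813,2.5), length = 18
  seg 20: (1.813,2.5) -> (7.813,-7.892), length = 12
Total = 160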